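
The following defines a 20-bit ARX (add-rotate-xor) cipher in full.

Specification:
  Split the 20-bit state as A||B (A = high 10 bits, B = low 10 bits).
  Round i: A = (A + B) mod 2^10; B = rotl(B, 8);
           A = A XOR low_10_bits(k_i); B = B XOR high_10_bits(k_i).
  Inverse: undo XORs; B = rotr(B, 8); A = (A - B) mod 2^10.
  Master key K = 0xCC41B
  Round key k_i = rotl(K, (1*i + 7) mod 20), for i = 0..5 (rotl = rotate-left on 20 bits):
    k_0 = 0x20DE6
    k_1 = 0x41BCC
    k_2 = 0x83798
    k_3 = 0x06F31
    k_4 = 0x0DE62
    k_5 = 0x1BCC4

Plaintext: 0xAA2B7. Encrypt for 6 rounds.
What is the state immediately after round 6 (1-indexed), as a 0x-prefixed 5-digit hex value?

0x1EE4C

s_0 = plaintext = 0xAA2B7
s_1 = Round(s_0, k_0) = 0x2E72E
s_2 = Round(s_1, k_1) = 0x0AFCD
s_3 = Round(s_2, k_2) = 0x183FE
s_4 = Round(s_3, k_3) = 0xDBEE4
s_5 = Round(s_4, k_4) = 0x0C48E
s_6 = Round(s_5, k_5) = 0x1EE4C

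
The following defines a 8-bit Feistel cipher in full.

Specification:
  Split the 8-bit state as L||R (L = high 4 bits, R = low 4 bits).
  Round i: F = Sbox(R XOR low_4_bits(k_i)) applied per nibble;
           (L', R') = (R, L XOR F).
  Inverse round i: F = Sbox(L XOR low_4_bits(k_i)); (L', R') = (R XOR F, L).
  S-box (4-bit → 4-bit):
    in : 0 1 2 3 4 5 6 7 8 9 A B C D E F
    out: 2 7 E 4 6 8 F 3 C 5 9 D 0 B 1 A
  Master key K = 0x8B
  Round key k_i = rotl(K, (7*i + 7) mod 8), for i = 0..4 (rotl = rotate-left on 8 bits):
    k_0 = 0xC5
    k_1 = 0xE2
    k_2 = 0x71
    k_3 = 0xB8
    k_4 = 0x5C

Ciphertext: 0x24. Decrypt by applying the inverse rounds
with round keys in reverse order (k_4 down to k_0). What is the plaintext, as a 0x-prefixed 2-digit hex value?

0xE4

s_0 = ciphertext = 0x24
s_1 = InvRound(s_0, k_4) = 0x52
s_2 = InvRound(s_1, k_3) = 0x95
s_3 = InvRound(s_2, k_2) = 0x99
s_4 = InvRound(s_3, k_1) = 0x49
s_5 = InvRound(s_4, k_0) = 0xE4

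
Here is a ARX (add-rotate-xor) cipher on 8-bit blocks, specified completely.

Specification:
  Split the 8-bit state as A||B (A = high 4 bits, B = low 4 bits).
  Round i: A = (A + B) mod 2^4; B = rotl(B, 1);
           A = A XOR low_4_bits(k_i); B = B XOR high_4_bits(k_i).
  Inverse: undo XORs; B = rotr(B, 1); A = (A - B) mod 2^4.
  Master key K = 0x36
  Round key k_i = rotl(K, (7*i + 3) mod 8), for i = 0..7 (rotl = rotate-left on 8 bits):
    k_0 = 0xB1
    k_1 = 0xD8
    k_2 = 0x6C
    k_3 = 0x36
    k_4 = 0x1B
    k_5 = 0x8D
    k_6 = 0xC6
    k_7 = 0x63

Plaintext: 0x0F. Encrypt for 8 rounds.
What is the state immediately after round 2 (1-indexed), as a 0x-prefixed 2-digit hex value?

0xA5

s_0 = plaintext = 0x0F
s_1 = Round(s_0, k_0) = 0xE4
s_2 = Round(s_1, k_1) = 0xA5
s_3 = Round(s_2, k_2) = 0x3C
s_4 = Round(s_3, k_3) = 0x9A
s_5 = Round(s_4, k_4) = 0x84
s_6 = Round(s_5, k_5) = 0x10
s_7 = Round(s_6, k_6) = 0x7C
s_8 = Round(s_7, k_7) = 0x0F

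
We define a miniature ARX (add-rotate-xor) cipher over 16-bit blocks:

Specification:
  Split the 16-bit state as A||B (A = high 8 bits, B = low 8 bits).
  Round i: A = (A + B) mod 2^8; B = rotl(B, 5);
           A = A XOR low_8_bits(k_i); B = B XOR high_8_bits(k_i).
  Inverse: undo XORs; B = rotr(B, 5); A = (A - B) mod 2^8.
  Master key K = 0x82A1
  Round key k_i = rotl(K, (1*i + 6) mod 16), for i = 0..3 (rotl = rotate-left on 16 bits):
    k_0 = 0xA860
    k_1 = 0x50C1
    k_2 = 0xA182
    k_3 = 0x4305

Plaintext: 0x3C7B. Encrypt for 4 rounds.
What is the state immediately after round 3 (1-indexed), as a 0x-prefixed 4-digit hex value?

s_0 = plaintext = 0x3C7B
s_1 = Round(s_0, k_0) = 0xD7C7
s_2 = Round(s_1, k_1) = 0x5FA8
s_3 = Round(s_2, k_2) = 0x85B4
s_4 = Round(s_3, k_3) = 0x3CD5

0x85B4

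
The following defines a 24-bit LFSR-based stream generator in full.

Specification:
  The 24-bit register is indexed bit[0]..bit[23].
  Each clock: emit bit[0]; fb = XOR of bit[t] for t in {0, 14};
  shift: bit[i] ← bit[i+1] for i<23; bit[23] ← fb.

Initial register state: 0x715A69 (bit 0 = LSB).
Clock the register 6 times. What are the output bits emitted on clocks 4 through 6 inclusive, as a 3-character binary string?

101

reg_0 = 0x715A69
clock 1: out=1, reg = 0x38AD34
clock 2: out=0, reg = 0x1C569A
clock 3: out=0, reg = 0x8E2B4D
clock 4: out=1, reg = 0xC715A6
clock 5: out=0, reg = 0x638AD3
clock 6: out=1, reg = 0xB1C569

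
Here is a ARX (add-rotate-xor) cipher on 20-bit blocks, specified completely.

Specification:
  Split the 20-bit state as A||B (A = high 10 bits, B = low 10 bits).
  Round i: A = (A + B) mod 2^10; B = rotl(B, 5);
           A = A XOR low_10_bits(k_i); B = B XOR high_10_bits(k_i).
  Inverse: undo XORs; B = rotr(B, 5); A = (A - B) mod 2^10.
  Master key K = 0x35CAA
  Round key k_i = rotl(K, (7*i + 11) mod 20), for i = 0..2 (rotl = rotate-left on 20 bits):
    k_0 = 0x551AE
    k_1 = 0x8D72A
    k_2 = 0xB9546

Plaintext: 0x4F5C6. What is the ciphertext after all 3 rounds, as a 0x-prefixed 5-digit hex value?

s_0 = plaintext = 0x4F5C6
s_1 = Round(s_0, k_0) = 0xAB59A
s_2 = Round(s_1, k_1) = 0xDB579
s_3 = Round(s_2, k_2) = 0x681CE

0x681CE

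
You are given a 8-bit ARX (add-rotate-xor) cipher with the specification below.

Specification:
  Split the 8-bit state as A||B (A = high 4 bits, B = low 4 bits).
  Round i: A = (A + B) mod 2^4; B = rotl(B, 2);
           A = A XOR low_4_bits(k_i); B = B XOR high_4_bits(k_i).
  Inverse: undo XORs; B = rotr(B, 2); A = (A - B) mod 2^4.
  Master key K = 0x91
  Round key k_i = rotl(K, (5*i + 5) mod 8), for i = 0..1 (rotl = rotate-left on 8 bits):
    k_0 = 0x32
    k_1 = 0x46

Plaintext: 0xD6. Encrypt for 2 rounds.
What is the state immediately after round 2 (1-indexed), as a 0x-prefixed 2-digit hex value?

s_0 = plaintext = 0xD6
s_1 = Round(s_0, k_0) = 0x1A
s_2 = Round(s_1, k_1) = 0xDE

0xDE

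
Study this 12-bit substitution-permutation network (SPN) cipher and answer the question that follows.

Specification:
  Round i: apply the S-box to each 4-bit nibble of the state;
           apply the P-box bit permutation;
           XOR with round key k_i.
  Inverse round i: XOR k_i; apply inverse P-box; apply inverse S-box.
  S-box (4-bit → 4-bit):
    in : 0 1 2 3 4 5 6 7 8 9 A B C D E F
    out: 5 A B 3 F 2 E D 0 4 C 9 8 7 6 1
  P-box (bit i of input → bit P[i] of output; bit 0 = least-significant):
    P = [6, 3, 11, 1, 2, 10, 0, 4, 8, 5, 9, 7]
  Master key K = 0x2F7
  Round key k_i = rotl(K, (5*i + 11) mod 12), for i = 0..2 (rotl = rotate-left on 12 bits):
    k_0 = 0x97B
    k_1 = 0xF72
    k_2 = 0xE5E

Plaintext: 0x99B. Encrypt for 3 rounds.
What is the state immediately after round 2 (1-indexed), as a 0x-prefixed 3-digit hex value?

0xAF6

s_0 = plaintext = 0x99B
s_1 = Round(s_0, k_0) = 0xB38
s_2 = Round(s_1, k_1) = 0xAF6
s_3 = Round(s_2, k_2) = 0x4D0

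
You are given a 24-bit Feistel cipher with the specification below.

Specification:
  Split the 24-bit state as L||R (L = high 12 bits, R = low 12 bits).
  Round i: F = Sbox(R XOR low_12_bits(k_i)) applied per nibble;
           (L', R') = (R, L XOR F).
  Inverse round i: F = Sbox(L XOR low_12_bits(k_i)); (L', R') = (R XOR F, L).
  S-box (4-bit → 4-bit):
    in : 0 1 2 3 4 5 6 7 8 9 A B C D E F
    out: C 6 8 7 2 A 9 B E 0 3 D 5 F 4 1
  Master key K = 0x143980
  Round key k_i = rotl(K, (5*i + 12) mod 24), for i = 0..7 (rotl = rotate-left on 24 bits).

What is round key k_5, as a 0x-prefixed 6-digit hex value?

K = 0x143980
k_0 = rotl(K, (5*0+12) mod 24) = rotl(K, 12) = 0x980143
k_1 = rotl(K, (5*1+12) mod 24) = rotl(K, 17) = 0x002873
k_2 = rotl(K, (5*2+12) mod 24) = rotl(K, 22) = 0x050E60
k_3 = rotl(K, (5*3+12) mod 24) = rotl(K, 3) = 0xA1CC00
k_4 = rotl(K, (5*4+12) mod 24) = rotl(K, 8) = 0x398014
k_5 = rotl(K, (5*5+12) mod 24) = rotl(K, 13) = 0x300287

0x300287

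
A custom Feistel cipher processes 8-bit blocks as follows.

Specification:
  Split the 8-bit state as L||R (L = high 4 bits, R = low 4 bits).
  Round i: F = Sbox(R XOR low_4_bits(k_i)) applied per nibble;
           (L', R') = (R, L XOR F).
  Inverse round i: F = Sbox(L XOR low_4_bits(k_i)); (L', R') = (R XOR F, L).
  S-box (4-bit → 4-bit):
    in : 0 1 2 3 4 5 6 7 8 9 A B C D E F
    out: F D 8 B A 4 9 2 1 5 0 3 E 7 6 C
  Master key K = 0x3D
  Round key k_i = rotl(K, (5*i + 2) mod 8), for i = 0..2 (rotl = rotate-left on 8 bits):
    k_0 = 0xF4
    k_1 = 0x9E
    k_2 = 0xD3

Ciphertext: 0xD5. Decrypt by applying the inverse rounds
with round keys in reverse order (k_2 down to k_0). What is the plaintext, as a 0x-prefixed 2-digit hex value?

0x5A

s_0 = ciphertext = 0xD5
s_1 = InvRound(s_0, k_2) = 0x3D
s_2 = InvRound(s_1, k_1) = 0xA3
s_3 = InvRound(s_2, k_0) = 0x5A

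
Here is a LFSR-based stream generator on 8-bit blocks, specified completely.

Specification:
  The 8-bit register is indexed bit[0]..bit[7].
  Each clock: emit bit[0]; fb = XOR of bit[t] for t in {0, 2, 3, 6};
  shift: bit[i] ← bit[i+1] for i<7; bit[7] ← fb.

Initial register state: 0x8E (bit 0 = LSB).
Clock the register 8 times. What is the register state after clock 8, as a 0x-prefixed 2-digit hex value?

reg_0 = 0x8E
clock 1: out=0, reg = 0x47
clock 2: out=1, reg = 0xA3
clock 3: out=1, reg = 0xD1
clock 4: out=1, reg = 0x68
clock 5: out=0, reg = 0x34
clock 6: out=0, reg = 0x9A
clock 7: out=0, reg = 0xCD
clock 8: out=1, reg = 0x66

0x66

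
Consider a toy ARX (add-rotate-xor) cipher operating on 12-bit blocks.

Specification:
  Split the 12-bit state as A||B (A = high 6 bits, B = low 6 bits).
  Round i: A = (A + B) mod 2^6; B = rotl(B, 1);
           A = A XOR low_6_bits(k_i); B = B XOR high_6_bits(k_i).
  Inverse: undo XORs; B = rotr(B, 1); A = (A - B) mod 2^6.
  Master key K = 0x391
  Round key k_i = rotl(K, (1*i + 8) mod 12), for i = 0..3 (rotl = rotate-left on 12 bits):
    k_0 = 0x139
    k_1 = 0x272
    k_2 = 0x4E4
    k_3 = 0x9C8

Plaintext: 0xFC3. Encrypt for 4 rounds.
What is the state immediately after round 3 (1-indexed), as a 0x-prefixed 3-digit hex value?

0xE09

s_0 = plaintext = 0xFC3
s_1 = Round(s_0, k_0) = 0xEC2
s_2 = Round(s_1, k_1) = 0x3CD
s_3 = Round(s_2, k_2) = 0xE09
s_4 = Round(s_3, k_3) = 0x275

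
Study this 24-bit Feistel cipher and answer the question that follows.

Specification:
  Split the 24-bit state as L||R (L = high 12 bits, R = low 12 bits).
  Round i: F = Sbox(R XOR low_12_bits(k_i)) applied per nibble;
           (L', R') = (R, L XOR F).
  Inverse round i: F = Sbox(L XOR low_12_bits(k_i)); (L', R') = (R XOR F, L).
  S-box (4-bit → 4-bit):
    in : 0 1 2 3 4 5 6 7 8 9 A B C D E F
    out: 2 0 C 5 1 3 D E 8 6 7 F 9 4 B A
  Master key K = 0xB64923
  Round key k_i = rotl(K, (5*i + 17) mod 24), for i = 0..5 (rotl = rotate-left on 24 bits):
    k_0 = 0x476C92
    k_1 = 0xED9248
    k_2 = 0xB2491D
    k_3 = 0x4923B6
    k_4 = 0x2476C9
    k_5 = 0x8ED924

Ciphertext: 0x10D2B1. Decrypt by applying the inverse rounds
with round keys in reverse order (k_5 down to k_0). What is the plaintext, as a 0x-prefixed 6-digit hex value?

s_0 = ciphertext = 0x10D2B1
s_1 = InvRound(s_0, k_5) = 0xA7710D
s_2 = InvRound(s_1, k_4) = 0x8F6A77
s_3 = InvRound(s_2, k_3) = 0x5658F6
s_4 = InvRound(s_3, k_2) = 0x11E565
s_5 = InvRound(s_4, k_1) = 0x05811E
s_6 = InvRound(s_5, k_0) = 0x889058

0x889058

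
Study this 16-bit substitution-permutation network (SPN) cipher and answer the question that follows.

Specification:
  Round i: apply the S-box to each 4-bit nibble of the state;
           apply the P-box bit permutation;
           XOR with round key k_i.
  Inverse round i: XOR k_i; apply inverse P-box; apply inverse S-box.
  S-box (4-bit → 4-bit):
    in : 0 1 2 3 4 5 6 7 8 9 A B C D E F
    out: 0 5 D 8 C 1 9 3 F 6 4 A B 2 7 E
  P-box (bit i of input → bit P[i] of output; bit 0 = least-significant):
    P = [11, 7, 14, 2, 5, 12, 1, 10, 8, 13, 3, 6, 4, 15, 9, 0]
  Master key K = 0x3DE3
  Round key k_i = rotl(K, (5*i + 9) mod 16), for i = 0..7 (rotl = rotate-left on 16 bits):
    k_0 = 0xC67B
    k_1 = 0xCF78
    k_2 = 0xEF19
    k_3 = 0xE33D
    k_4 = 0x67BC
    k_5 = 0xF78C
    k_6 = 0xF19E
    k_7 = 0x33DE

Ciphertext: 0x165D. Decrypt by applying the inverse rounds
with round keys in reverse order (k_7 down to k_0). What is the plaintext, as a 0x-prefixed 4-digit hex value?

s_0 = ciphertext = 0x165D
s_1 = InvRound(s_0, k_7) = 0x374D
s_2 = InvRound(s_1, k_6) = 0x8349
s_3 = InvRound(s_2, k_5) = 0x3BBF
s_4 = InvRound(s_3, k_4) = 0x30F1
s_5 = InvRound(s_4, k_3) = 0x92DF
s_6 = InvRound(s_5, k_2) = 0x0CF8
s_7 = InvRound(s_6, k_1) = 0x9509
s_8 = InvRound(s_7, k_0) = 0x16EA

0x16EA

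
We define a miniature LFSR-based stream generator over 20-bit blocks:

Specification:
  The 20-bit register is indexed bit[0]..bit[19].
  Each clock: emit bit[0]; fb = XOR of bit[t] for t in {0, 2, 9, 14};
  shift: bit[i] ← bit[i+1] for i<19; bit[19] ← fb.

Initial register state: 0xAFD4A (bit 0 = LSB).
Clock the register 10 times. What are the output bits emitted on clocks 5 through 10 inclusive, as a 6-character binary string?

reg_0 = 0xAFD4A
clock 1: out=0, reg = 0xD7EA5
clock 2: out=1, reg = 0x6BF52
clock 3: out=0, reg = 0xB5FA9
clock 4: out=1, reg = 0xDAFD4
clock 5: out=0, reg = 0x6D7EA
clock 6: out=0, reg = 0x36BF5
clock 7: out=1, reg = 0x1B5FA
clock 8: out=0, reg = 0x0DAFD
clock 9: out=1, reg = 0x06D7E
clock 10: out=0, reg = 0x036BF

001010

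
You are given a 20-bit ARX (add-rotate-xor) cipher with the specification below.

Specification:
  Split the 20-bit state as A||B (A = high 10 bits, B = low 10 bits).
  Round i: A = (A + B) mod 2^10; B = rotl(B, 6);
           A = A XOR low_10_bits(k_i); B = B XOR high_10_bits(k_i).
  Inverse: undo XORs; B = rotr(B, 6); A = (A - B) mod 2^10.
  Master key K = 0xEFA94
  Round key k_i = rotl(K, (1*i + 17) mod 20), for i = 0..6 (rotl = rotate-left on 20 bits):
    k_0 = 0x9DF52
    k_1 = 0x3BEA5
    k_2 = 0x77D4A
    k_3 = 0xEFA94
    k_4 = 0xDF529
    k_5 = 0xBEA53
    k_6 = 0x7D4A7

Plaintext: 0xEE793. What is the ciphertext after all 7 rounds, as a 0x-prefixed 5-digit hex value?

s_0 = plaintext = 0xEE793
s_1 = Round(s_0, k_0) = 0x07A8E
s_2 = Round(s_1, k_1) = 0x02747
s_3 = Round(s_2, k_2) = 0x8682B
s_4 = Round(s_3, k_3) = 0x3457C
s_5 = Round(s_4, k_4) = 0xD906A
s_6 = Round(s_5, k_5) = 0x6747C
s_7 = Round(s_6, k_6) = 0xAFAF2

0xAFAF2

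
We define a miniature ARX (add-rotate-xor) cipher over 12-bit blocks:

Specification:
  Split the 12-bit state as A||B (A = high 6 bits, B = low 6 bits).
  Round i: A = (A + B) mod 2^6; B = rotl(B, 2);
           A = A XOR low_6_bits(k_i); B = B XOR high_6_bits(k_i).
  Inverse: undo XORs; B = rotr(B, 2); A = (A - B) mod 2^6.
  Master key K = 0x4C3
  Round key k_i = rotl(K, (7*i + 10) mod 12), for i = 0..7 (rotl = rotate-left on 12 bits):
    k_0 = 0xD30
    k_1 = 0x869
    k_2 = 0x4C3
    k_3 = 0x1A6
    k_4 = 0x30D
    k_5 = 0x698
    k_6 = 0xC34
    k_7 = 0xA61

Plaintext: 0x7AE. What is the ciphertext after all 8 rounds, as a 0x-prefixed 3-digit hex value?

0x1F5

s_0 = plaintext = 0x7AE
s_1 = Round(s_0, k_0) = 0xF0E
s_2 = Round(s_1, k_1) = 0x8D9
s_3 = Round(s_2, k_2) = 0xFF6
s_4 = Round(s_3, k_3) = 0x4DD
s_5 = Round(s_4, k_4) = 0xF79
s_6 = Round(s_5, k_5) = 0xBBD
s_7 = Round(s_6, k_6) = 0x7C7
s_8 = Round(s_7, k_7) = 0x1F5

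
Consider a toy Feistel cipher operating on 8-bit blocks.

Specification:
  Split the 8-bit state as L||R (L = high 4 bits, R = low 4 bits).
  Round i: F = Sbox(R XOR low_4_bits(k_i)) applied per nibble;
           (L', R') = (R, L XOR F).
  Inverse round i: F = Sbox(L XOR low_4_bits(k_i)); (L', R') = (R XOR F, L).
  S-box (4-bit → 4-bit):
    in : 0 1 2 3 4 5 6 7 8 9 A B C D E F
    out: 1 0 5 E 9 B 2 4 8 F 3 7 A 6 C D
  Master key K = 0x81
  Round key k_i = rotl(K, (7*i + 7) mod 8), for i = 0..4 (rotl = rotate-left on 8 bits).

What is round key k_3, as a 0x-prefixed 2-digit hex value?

K = 0x81
k_0 = rotl(K, (7*0+7) mod 8) = rotl(K, 7) = 0xC0
k_1 = rotl(K, (7*1+7) mod 8) = rotl(K, 6) = 0x60
k_2 = rotl(K, (7*2+7) mod 8) = rotl(K, 5) = 0x30
k_3 = rotl(K, (7*3+7) mod 8) = rotl(K, 4) = 0x18

0x18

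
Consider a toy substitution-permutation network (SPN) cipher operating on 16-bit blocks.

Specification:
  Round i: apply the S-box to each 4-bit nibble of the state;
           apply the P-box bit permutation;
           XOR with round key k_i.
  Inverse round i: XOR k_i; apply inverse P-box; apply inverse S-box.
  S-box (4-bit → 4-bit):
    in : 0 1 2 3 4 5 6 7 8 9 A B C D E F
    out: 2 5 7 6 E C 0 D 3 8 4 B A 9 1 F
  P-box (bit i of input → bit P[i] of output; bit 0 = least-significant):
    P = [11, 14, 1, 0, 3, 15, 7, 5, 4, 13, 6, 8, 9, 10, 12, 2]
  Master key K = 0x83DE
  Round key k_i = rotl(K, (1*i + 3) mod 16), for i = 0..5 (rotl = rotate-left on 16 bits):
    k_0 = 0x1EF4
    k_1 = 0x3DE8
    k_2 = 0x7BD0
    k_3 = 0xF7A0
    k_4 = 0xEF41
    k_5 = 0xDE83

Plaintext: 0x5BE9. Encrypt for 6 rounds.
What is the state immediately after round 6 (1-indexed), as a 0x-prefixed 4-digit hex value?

s_0 = plaintext = 0x5BE9
s_1 = Round(s_0, k_0) = 0x2FE9
s_2 = Round(s_1, k_1) = 0x0AB1
s_3 = Round(s_2, k_2) = 0xF7BA
s_4 = Round(s_3, k_3) = 0x60DE
s_5 = Round(s_4, k_4) = 0xC769
s_6 = Round(s_5, k_5) = 0xDBD6

0xDBD6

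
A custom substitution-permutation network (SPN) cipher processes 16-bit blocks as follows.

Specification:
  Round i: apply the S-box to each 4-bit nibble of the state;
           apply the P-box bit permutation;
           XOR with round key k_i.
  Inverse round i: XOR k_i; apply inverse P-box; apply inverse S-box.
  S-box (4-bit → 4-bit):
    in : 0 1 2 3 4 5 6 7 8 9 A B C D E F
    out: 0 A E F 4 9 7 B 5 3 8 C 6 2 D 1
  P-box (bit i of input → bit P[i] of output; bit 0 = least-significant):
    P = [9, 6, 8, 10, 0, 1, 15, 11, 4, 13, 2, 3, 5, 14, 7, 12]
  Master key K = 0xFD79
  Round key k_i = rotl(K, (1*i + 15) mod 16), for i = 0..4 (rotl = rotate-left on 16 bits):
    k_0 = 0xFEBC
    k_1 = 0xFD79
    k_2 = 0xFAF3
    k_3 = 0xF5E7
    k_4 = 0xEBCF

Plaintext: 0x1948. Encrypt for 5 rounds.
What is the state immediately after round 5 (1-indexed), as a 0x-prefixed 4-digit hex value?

s_0 = plaintext = 0x1948
s_1 = Round(s_0, k_0) = 0x0DAC
s_2 = Round(s_1, k_1) = 0xD439
s_3 = Round(s_2, k_2) = 0x30B4
s_4 = Round(s_3, k_3) = 0x2C47
s_5 = Round(s_4, k_4) = 0x1D0B

0x1D0B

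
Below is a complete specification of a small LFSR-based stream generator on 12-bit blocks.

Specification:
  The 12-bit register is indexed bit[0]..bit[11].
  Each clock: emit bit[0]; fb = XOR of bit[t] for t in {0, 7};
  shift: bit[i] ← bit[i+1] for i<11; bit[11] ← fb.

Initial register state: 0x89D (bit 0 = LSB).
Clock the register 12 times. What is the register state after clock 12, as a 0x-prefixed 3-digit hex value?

0x90C

reg_0 = 0x89D
clock 1: out=1, reg = 0x44E
clock 2: out=0, reg = 0x227
clock 3: out=1, reg = 0x913
clock 4: out=1, reg = 0xC89
clock 5: out=1, reg = 0x644
clock 6: out=0, reg = 0x322
clock 7: out=0, reg = 0x191
clock 8: out=1, reg = 0x0C8
clock 9: out=0, reg = 0x864
clock 10: out=0, reg = 0x432
clock 11: out=0, reg = 0x219
clock 12: out=1, reg = 0x90C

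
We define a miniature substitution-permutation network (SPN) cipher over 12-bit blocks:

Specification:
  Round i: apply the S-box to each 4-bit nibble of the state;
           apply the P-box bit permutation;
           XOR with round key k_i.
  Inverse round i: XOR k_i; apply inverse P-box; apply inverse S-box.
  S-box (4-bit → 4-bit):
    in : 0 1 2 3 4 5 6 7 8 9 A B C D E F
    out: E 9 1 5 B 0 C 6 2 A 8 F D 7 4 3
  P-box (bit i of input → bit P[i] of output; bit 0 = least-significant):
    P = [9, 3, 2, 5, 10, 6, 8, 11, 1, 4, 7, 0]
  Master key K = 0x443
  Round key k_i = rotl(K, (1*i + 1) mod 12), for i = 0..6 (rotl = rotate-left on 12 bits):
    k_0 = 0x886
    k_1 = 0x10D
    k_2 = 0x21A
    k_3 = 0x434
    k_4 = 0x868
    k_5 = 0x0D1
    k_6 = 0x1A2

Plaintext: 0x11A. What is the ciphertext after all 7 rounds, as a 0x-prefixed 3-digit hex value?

0x121

s_0 = plaintext = 0x11A
s_1 = Round(s_0, k_0) = 0x4A5
s_2 = Round(s_1, k_1) = 0x91E
s_3 = Round(s_2, k_2) = 0xE0F
s_4 = Round(s_3, k_3) = 0xFFC
s_5 = Round(s_4, k_4) = 0xE1E
s_6 = Round(s_5, k_5) = 0xC55
s_7 = Round(s_6, k_6) = 0x121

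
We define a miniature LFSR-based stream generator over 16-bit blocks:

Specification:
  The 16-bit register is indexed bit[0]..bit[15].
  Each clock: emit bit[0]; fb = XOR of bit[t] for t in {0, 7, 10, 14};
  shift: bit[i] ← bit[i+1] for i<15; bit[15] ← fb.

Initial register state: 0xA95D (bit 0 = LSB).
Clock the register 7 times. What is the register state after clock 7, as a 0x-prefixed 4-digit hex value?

reg_0 = 0xA95D
clock 1: out=1, reg = 0xD4AE
clock 2: out=0, reg = 0xEA57
clock 3: out=1, reg = 0x752B
clock 4: out=1, reg = 0xBA95
clock 5: out=1, reg = 0x5D4A
clock 6: out=0, reg = 0x2EA5
clock 7: out=1, reg = 0x9752

0x9752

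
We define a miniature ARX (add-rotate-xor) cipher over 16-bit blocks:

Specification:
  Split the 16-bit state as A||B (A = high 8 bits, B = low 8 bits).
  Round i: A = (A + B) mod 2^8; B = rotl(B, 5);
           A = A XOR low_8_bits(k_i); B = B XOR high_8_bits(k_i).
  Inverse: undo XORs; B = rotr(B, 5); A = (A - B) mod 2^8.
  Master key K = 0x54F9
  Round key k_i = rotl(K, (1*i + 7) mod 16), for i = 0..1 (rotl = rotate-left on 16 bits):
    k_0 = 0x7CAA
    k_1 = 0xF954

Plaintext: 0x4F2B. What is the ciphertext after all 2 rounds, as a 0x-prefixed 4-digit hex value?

s_0 = plaintext = 0x4F2B
s_1 = Round(s_0, k_0) = 0xD019
s_2 = Round(s_1, k_1) = 0xBDDA

0xBDDA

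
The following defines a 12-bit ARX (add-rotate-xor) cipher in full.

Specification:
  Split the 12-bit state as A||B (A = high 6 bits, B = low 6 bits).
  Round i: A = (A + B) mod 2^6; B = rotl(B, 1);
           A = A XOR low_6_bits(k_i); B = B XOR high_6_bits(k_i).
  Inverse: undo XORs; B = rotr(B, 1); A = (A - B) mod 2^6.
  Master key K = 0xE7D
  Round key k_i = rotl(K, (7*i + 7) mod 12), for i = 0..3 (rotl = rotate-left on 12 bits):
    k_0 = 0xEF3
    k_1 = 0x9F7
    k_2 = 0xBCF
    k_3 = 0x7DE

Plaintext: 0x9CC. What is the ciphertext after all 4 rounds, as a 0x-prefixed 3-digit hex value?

s_0 = plaintext = 0x9CC
s_1 = Round(s_0, k_0) = 0x023
s_2 = Round(s_1, k_1) = 0x520
s_3 = Round(s_2, k_2) = 0xEEE
s_4 = Round(s_3, k_3) = 0xDC2

0xDC2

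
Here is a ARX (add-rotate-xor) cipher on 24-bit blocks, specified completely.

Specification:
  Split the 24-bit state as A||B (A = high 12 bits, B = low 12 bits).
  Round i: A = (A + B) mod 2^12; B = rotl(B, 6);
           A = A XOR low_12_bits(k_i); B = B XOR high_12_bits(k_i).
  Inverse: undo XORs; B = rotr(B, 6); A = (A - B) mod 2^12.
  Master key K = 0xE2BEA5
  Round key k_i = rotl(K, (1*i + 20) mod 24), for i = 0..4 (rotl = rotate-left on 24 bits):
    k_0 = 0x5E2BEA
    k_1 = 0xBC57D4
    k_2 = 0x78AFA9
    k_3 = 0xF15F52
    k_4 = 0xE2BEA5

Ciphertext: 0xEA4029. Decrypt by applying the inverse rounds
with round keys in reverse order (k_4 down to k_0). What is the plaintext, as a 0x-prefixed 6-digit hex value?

0x96FE61

s_0 = ciphertext = 0xEA4029
s_1 = InvRound(s_0, k_4) = 0xF490B8
s_2 = InvRound(s_1, k_3) = 0x49DB7E
s_3 = InvRound(s_2, k_2) = 0xE01D33
s_4 = InvRound(s_3, k_1) = 0xC3AD9B
s_5 = InvRound(s_4, k_0) = 0x96FE61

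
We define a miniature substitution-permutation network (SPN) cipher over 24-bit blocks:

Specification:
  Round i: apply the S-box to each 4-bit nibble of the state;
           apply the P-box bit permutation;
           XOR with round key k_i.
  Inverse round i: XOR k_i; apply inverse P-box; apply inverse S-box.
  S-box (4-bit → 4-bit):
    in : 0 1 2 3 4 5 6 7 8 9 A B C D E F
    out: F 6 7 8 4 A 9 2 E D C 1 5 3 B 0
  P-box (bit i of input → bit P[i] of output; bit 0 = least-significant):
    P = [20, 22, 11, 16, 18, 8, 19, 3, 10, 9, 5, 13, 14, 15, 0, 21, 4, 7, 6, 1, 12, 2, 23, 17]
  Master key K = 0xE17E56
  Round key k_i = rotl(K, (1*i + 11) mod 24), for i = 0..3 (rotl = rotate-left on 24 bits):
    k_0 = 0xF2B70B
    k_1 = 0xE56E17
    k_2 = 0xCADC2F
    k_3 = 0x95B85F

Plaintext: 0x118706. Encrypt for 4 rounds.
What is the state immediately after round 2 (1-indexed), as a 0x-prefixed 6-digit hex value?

s_0 = plaintext = 0x118706
s_1 = Round(s_0, k_0) = 0x4F34C6
s_2 = Round(s_1, k_1) = 0x586E37
s_3 = Round(s_2, k_2) = 0xA8BAE1
s_4 = Round(s_3, k_3) = 0x53D1B5

0x586E37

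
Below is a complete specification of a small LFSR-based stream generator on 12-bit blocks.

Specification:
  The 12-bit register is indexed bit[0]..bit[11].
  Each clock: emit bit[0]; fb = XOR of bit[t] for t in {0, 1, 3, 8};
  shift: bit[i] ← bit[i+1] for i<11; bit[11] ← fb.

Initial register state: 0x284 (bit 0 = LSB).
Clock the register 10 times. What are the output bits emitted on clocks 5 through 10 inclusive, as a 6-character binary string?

000101

reg_0 = 0x284
clock 1: out=0, reg = 0x142
clock 2: out=0, reg = 0x0A1
clock 3: out=1, reg = 0x850
clock 4: out=0, reg = 0x428
clock 5: out=0, reg = 0xA14
clock 6: out=0, reg = 0x50A
clock 7: out=0, reg = 0xA85
clock 8: out=1, reg = 0xD42
clock 9: out=0, reg = 0x6A1
clock 10: out=1, reg = 0xB50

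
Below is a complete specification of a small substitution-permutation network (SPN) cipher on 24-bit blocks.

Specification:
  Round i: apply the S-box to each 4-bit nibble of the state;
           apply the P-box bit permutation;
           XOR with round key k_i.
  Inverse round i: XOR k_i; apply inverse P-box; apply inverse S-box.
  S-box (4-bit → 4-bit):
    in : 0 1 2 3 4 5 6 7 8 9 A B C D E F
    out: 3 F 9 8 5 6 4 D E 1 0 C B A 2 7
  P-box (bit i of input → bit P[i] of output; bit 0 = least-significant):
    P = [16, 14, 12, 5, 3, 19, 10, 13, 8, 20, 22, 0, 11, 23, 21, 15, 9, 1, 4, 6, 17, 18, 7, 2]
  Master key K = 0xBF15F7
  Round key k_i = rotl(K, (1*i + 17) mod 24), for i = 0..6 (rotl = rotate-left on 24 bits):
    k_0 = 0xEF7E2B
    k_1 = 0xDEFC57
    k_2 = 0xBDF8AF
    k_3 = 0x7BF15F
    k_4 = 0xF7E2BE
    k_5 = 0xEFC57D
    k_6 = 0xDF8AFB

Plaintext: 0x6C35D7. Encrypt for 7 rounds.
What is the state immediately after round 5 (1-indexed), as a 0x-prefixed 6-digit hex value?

0x90FB4D

s_0 = plaintext = 0x6C35D7
s_1 = Round(s_0, k_0) = 0xB6CCC9
s_2 = Round(s_1, k_1) = 0x4755CA
s_3 = Round(s_2, k_2) = 0x47DA77
s_4 = Round(s_3, k_3) = 0xF847A7
s_5 = Round(s_4, k_4) = 0x90FB4D
s_6 = Round(s_5, k_5) = 0x0D8B56
s_7 = Round(s_6, k_6) = 0x311EB8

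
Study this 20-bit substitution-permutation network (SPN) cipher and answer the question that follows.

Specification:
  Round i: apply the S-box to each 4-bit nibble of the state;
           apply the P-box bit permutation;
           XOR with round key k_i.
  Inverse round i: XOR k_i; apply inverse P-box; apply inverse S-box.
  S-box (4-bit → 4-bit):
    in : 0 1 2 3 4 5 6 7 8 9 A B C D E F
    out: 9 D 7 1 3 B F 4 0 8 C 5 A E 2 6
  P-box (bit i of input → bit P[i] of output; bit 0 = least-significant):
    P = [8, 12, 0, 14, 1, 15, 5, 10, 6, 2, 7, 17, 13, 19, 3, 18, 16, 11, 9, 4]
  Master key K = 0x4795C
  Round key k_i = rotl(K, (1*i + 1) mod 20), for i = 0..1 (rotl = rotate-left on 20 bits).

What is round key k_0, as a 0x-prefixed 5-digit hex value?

K = 0x4795C
k_0 = rotl(K, (1*0+1) mod 20) = rotl(K, 1) = 0x8F2B8

0x8F2B8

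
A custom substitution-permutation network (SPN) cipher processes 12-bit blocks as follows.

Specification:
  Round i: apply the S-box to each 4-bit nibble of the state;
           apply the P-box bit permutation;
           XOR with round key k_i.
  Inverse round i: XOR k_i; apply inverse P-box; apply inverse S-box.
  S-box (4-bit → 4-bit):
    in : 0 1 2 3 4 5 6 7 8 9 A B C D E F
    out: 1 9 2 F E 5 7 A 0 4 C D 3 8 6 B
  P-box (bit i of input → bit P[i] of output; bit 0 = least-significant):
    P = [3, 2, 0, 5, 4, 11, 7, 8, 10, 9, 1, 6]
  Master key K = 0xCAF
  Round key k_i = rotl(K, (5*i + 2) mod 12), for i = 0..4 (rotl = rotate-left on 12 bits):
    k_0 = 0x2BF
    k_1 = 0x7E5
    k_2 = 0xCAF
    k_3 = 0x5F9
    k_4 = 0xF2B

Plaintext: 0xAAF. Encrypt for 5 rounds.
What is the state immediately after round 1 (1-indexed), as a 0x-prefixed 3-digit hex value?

s_0 = plaintext = 0xAAF
s_1 = Round(s_0, k_0) = 0x351
s_2 = Round(s_1, k_1) = 0x11F
s_3 = Round(s_2, k_2) = 0x9D3
s_4 = Round(s_3, k_3) = 0x4D6
s_5 = Round(s_4, k_4) = 0xC64

0x351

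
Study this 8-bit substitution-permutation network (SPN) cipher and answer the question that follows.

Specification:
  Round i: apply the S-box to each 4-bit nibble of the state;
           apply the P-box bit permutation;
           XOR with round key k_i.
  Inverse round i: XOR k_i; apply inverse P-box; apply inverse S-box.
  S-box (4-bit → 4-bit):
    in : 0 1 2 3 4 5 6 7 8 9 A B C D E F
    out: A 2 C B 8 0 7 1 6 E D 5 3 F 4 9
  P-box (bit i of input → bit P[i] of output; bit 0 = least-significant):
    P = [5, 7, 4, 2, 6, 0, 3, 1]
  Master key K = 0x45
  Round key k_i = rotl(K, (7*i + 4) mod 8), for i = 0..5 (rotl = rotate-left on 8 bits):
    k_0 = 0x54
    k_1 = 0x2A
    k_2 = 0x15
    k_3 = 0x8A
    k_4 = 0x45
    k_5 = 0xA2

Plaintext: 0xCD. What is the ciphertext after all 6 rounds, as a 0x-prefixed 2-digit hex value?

s_0 = plaintext = 0xCD
s_1 = Round(s_0, k_0) = 0xA1
s_2 = Round(s_1, k_1) = 0xE0
s_3 = Round(s_2, k_2) = 0x99
s_4 = Round(s_3, k_3) = 0x15
s_5 = Round(s_4, k_4) = 0x44
s_6 = Round(s_5, k_5) = 0xA4

0xA4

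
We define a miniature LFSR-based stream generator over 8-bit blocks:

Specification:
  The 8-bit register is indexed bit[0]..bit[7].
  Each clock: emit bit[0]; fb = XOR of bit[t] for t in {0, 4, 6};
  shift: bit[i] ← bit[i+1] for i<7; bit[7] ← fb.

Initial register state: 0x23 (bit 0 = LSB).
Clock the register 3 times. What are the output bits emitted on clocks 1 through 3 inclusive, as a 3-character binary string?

110

reg_0 = 0x23
clock 1: out=1, reg = 0x91
clock 2: out=1, reg = 0x48
clock 3: out=0, reg = 0xA4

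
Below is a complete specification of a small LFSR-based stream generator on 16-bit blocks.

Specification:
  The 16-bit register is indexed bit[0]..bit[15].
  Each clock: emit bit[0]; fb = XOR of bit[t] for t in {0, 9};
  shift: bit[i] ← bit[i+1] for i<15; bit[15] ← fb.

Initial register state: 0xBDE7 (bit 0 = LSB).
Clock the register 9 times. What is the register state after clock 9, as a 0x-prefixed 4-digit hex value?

0x9CDE

reg_0 = 0xBDE7
clock 1: out=1, reg = 0xDEF3
clock 2: out=1, reg = 0x6F79
clock 3: out=1, reg = 0x37BC
clock 4: out=0, reg = 0x9BDE
clock 5: out=0, reg = 0xCDEF
clock 6: out=1, reg = 0xE6F7
clock 7: out=1, reg = 0x737B
clock 8: out=1, reg = 0x39BD
clock 9: out=1, reg = 0x9CDE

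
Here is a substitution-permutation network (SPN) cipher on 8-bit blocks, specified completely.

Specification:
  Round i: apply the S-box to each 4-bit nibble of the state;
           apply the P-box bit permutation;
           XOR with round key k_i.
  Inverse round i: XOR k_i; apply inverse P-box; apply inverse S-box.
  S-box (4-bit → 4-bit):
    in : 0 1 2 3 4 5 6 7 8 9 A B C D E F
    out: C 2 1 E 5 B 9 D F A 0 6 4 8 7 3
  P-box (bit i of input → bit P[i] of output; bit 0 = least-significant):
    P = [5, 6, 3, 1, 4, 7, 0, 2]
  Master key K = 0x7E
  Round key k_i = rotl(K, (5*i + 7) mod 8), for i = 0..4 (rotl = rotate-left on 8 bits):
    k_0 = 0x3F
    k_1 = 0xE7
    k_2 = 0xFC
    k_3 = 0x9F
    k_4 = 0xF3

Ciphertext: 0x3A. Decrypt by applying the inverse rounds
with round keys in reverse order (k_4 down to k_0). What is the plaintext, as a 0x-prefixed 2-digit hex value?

s_0 = ciphertext = 0x3A
s_1 = InvRound(s_0, k_4) = 0xBB
s_2 = InvRound(s_1, k_3) = 0xD2
s_3 = InvRound(s_2, k_2) = 0xD7
s_4 = InvRound(s_3, k_1) = 0x22
s_5 = InvRound(s_4, k_0) = 0x7C

0x7C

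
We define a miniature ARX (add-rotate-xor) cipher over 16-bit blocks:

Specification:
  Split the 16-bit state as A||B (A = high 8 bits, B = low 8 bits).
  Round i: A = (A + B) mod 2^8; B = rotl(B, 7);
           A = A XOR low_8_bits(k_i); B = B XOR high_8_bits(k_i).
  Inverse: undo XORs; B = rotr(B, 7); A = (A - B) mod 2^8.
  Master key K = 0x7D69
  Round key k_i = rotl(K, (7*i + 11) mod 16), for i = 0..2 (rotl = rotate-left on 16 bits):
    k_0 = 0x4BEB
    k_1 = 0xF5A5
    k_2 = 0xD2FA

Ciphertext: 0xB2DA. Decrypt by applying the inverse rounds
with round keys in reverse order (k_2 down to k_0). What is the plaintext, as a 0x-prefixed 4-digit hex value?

0x3801

s_0 = ciphertext = 0xB2DA
s_1 = InvRound(s_0, k_2) = 0x3810
s_2 = InvRound(s_1, k_1) = 0xD2CB
s_3 = InvRound(s_2, k_0) = 0x3801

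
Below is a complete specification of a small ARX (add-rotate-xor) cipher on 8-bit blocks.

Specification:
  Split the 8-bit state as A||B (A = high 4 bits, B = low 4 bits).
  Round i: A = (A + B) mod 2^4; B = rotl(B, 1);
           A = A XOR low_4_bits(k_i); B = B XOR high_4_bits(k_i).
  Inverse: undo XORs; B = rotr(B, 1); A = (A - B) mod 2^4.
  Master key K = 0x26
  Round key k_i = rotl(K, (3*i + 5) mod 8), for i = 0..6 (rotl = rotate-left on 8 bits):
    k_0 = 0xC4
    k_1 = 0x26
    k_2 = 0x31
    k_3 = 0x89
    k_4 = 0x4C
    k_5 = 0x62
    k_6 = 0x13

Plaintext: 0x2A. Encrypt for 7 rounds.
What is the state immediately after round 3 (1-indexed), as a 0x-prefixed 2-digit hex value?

s_0 = plaintext = 0x2A
s_1 = Round(s_0, k_0) = 0x89
s_2 = Round(s_1, k_1) = 0x71
s_3 = Round(s_2, k_2) = 0x91
s_4 = Round(s_3, k_3) = 0x3A
s_5 = Round(s_4, k_4) = 0x11
s_6 = Round(s_5, k_5) = 0x04
s_7 = Round(s_6, k_6) = 0x79

0x91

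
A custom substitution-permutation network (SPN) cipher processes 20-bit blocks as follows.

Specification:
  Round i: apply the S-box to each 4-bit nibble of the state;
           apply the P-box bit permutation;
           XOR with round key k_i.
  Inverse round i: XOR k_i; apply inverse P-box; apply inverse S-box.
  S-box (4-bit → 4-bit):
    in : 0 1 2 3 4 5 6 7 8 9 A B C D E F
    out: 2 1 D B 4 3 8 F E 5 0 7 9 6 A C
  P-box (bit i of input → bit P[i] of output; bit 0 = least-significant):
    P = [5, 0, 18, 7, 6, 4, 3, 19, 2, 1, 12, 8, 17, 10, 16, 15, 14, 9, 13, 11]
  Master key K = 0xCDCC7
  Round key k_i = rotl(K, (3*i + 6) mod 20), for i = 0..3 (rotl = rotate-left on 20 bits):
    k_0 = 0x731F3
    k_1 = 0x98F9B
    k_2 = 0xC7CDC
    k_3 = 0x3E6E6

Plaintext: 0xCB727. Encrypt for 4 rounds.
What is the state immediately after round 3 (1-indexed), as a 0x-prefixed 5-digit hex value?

s_0 = plaintext = 0xCB727
s_1 = Round(s_0, k_0) = 0x86C1C
s_2 = Round(s_1, k_1) = 0x9247F
s_3 = Round(s_2, k_2) = 0x38C04
s_4 = Round(s_3, k_3) = 0x629F2

0x38C04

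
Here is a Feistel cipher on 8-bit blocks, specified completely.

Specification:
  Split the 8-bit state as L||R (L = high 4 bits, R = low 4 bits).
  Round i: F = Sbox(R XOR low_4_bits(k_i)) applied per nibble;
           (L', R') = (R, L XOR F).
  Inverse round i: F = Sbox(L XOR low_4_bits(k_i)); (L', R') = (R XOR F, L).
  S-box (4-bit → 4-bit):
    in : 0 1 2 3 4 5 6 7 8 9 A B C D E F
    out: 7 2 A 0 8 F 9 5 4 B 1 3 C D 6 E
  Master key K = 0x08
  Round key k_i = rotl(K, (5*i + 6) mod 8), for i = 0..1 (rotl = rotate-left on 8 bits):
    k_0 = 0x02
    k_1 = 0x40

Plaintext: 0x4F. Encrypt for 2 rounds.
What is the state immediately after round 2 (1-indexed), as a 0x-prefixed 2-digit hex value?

s_0 = plaintext = 0x4F
s_1 = Round(s_0, k_0) = 0xF9
s_2 = Round(s_1, k_1) = 0x94

0x94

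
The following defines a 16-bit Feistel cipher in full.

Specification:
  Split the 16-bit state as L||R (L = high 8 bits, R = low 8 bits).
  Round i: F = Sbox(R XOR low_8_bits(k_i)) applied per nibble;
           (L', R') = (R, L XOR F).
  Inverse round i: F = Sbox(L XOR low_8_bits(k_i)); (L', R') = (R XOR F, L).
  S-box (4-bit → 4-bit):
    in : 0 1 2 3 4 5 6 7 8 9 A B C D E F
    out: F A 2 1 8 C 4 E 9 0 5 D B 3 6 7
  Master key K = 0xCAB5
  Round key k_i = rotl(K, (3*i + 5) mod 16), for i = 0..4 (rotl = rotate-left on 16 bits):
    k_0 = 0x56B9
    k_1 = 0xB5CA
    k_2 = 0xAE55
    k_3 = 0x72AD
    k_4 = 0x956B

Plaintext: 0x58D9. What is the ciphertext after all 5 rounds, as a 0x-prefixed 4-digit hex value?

s_0 = plaintext = 0x58D9
s_1 = Round(s_0, k_0) = 0xD917
s_2 = Round(s_1, k_1) = 0x17EA
s_3 = Round(s_2, k_2) = 0xEAC0
s_4 = Round(s_3, k_3) = 0xC0A9
s_5 = Round(s_4, k_4) = 0xA972

0xA972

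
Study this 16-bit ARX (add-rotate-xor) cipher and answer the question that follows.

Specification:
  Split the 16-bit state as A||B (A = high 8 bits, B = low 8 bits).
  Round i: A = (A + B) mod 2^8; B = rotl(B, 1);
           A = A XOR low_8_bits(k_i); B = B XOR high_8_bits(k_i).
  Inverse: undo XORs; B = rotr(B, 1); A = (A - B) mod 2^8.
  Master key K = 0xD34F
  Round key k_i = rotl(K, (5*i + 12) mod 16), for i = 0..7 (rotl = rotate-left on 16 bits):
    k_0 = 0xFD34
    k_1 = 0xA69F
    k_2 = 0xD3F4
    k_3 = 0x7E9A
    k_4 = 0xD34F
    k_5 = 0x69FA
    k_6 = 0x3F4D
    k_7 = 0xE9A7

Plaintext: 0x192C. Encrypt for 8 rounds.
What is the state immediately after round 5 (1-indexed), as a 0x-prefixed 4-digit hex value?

0x310F

s_0 = plaintext = 0x192C
s_1 = Round(s_0, k_0) = 0x71A5
s_2 = Round(s_1, k_1) = 0x89ED
s_3 = Round(s_2, k_2) = 0x8208
s_4 = Round(s_3, k_3) = 0x106E
s_5 = Round(s_4, k_4) = 0x310F
s_6 = Round(s_5, k_5) = 0xBA77
s_7 = Round(s_6, k_6) = 0x7CD1
s_8 = Round(s_7, k_7) = 0xEA4A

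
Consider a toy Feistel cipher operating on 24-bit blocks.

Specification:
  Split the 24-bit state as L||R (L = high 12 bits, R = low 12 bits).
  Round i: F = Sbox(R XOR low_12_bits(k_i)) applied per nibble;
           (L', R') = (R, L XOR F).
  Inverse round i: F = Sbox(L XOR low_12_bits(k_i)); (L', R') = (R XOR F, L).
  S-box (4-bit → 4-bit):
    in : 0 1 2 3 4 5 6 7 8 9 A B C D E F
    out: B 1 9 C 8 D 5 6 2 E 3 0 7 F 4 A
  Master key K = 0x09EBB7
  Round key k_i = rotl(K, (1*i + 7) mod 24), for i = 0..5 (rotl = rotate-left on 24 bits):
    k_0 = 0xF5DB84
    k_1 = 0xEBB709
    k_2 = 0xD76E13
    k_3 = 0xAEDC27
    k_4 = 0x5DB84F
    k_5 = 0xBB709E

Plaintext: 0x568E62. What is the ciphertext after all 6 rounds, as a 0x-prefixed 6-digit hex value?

s_0 = plaintext = 0x568E62
s_1 = Round(s_0, k_0) = 0xE6282D
s_2 = Round(s_1, k_1) = 0x82D4FA
s_3 = Round(s_2, k_2) = 0x4FAB63
s_4 = Round(s_3, k_3) = 0xB63272
s_5 = Round(s_4, k_4) = 0x2728AC
s_6 = Round(s_5, k_5) = 0x8AC0BB

0x8AC0BB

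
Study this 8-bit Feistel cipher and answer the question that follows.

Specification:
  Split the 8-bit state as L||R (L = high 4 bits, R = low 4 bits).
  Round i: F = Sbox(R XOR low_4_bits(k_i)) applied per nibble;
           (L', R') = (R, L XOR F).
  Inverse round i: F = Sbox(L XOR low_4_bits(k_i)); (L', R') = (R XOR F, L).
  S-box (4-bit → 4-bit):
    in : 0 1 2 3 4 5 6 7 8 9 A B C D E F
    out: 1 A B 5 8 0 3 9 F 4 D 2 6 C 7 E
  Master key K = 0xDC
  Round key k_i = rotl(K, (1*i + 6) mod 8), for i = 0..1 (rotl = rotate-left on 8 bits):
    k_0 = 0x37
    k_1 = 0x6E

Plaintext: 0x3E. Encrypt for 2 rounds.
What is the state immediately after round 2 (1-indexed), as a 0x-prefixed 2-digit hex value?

0x7A

s_0 = plaintext = 0x3E
s_1 = Round(s_0, k_0) = 0xE7
s_2 = Round(s_1, k_1) = 0x7A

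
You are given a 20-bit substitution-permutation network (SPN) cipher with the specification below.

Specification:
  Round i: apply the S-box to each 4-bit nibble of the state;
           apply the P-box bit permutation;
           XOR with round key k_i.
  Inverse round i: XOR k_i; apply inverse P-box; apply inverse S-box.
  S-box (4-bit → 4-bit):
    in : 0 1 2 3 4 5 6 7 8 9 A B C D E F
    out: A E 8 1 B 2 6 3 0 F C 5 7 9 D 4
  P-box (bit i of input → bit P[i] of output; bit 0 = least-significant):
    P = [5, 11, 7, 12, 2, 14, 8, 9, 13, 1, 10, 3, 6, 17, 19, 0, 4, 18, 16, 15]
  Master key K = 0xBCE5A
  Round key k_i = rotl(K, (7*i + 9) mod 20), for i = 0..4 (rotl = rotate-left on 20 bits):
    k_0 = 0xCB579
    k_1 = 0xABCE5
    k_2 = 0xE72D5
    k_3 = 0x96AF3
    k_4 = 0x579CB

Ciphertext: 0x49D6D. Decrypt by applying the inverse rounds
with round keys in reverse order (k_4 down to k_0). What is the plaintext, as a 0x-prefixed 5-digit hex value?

0x6F01A

s_0 = ciphertext = 0x49D6D
s_1 = InvRound(s_0, k_4) = 0xA8C7B
s_2 = InvRound(s_1, k_3) = 0xA5E0F
s_3 = InvRound(s_2, k_2) = 0x73986
s_4 = InvRound(s_3, k_1) = 0x1E6F3
s_5 = InvRound(s_4, k_0) = 0x6F01A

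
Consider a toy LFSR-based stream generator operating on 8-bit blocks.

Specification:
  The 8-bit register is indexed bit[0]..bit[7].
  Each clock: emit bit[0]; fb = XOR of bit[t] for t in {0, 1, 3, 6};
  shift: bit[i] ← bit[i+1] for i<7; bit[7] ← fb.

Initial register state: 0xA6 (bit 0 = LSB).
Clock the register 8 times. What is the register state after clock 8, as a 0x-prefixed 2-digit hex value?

0x7F

reg_0 = 0xA6
clock 1: out=0, reg = 0xD3
clock 2: out=1, reg = 0xE9
clock 3: out=1, reg = 0xF4
clock 4: out=0, reg = 0xFA
clock 5: out=0, reg = 0xFD
clock 6: out=1, reg = 0xFE
clock 7: out=0, reg = 0xFF
clock 8: out=1, reg = 0x7F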